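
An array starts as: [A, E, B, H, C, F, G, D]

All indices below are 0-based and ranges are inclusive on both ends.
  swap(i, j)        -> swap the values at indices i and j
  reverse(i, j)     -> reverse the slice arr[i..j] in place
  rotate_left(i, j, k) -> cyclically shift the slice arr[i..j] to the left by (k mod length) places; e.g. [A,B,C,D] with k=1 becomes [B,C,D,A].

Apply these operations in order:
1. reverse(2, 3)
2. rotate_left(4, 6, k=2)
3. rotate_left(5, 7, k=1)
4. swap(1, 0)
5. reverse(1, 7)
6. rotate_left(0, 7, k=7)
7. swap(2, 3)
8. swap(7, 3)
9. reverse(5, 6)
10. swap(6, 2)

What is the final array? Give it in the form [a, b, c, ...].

After 1 (reverse(2, 3)): [A, E, H, B, C, F, G, D]
After 2 (rotate_left(4, 6, k=2)): [A, E, H, B, G, C, F, D]
After 3 (rotate_left(5, 7, k=1)): [A, E, H, B, G, F, D, C]
After 4 (swap(1, 0)): [E, A, H, B, G, F, D, C]
After 5 (reverse(1, 7)): [E, C, D, F, G, B, H, A]
After 6 (rotate_left(0, 7, k=7)): [A, E, C, D, F, G, B, H]
After 7 (swap(2, 3)): [A, E, D, C, F, G, B, H]
After 8 (swap(7, 3)): [A, E, D, H, F, G, B, C]
After 9 (reverse(5, 6)): [A, E, D, H, F, B, G, C]
After 10 (swap(6, 2)): [A, E, G, H, F, B, D, C]

Answer: [A, E, G, H, F, B, D, C]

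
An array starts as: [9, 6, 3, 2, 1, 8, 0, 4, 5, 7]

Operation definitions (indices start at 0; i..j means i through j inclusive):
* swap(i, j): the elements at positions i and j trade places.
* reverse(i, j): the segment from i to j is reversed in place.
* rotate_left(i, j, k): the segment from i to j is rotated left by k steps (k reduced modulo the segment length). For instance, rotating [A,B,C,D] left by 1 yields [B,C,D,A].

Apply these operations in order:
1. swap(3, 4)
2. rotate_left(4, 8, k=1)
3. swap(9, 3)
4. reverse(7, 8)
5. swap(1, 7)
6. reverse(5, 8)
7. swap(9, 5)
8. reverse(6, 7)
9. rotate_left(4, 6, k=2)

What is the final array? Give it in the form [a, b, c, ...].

After 1 (swap(3, 4)): [9, 6, 3, 1, 2, 8, 0, 4, 5, 7]
After 2 (rotate_left(4, 8, k=1)): [9, 6, 3, 1, 8, 0, 4, 5, 2, 7]
After 3 (swap(9, 3)): [9, 6, 3, 7, 8, 0, 4, 5, 2, 1]
After 4 (reverse(7, 8)): [9, 6, 3, 7, 8, 0, 4, 2, 5, 1]
After 5 (swap(1, 7)): [9, 2, 3, 7, 8, 0, 4, 6, 5, 1]
After 6 (reverse(5, 8)): [9, 2, 3, 7, 8, 5, 6, 4, 0, 1]
After 7 (swap(9, 5)): [9, 2, 3, 7, 8, 1, 6, 4, 0, 5]
After 8 (reverse(6, 7)): [9, 2, 3, 7, 8, 1, 4, 6, 0, 5]
After 9 (rotate_left(4, 6, k=2)): [9, 2, 3, 7, 4, 8, 1, 6, 0, 5]

Answer: [9, 2, 3, 7, 4, 8, 1, 6, 0, 5]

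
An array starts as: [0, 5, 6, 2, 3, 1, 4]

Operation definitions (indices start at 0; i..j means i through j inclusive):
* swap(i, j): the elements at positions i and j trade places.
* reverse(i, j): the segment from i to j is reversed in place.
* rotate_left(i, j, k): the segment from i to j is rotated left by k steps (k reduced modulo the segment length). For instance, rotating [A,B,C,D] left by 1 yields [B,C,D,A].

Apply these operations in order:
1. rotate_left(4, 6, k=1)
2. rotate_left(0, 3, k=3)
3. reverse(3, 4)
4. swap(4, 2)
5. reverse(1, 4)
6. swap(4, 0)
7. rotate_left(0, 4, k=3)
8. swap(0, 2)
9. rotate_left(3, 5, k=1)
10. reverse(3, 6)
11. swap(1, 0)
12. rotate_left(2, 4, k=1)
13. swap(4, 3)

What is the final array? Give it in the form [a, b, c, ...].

Answer: [2, 0, 3, 6, 5, 4, 1]

Derivation:
After 1 (rotate_left(4, 6, k=1)): [0, 5, 6, 2, 1, 4, 3]
After 2 (rotate_left(0, 3, k=3)): [2, 0, 5, 6, 1, 4, 3]
After 3 (reverse(3, 4)): [2, 0, 5, 1, 6, 4, 3]
After 4 (swap(4, 2)): [2, 0, 6, 1, 5, 4, 3]
After 5 (reverse(1, 4)): [2, 5, 1, 6, 0, 4, 3]
After 6 (swap(4, 0)): [0, 5, 1, 6, 2, 4, 3]
After 7 (rotate_left(0, 4, k=3)): [6, 2, 0, 5, 1, 4, 3]
After 8 (swap(0, 2)): [0, 2, 6, 5, 1, 4, 3]
After 9 (rotate_left(3, 5, k=1)): [0, 2, 6, 1, 4, 5, 3]
After 10 (reverse(3, 6)): [0, 2, 6, 3, 5, 4, 1]
After 11 (swap(1, 0)): [2, 0, 6, 3, 5, 4, 1]
After 12 (rotate_left(2, 4, k=1)): [2, 0, 3, 5, 6, 4, 1]
After 13 (swap(4, 3)): [2, 0, 3, 6, 5, 4, 1]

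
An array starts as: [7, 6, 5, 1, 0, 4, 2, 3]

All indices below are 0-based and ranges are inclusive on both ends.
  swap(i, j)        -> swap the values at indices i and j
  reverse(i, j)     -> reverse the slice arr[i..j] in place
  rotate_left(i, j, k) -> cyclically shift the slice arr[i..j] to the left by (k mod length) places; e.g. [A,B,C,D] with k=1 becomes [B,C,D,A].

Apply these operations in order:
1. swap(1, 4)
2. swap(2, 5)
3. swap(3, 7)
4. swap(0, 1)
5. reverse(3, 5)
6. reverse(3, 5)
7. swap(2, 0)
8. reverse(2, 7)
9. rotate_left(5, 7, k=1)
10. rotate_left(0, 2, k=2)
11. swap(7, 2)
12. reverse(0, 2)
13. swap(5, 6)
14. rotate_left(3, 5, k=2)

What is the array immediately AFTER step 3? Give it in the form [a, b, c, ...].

Answer: [7, 0, 4, 3, 6, 5, 2, 1]

Derivation:
After 1 (swap(1, 4)): [7, 0, 5, 1, 6, 4, 2, 3]
After 2 (swap(2, 5)): [7, 0, 4, 1, 6, 5, 2, 3]
After 3 (swap(3, 7)): [7, 0, 4, 3, 6, 5, 2, 1]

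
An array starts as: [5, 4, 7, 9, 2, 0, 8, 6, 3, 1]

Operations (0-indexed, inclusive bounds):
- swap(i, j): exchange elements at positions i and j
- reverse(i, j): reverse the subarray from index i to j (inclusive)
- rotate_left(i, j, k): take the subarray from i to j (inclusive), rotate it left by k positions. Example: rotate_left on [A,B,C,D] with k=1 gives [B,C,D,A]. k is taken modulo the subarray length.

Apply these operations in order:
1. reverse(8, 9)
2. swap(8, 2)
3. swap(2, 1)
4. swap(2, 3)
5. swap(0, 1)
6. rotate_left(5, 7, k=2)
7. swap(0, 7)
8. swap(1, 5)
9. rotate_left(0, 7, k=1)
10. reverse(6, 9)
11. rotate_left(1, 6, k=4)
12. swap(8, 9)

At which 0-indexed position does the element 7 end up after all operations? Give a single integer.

Answer: 7

Derivation:
After 1 (reverse(8, 9)): [5, 4, 7, 9, 2, 0, 8, 6, 1, 3]
After 2 (swap(8, 2)): [5, 4, 1, 9, 2, 0, 8, 6, 7, 3]
After 3 (swap(2, 1)): [5, 1, 4, 9, 2, 0, 8, 6, 7, 3]
After 4 (swap(2, 3)): [5, 1, 9, 4, 2, 0, 8, 6, 7, 3]
After 5 (swap(0, 1)): [1, 5, 9, 4, 2, 0, 8, 6, 7, 3]
After 6 (rotate_left(5, 7, k=2)): [1, 5, 9, 4, 2, 6, 0, 8, 7, 3]
After 7 (swap(0, 7)): [8, 5, 9, 4, 2, 6, 0, 1, 7, 3]
After 8 (swap(1, 5)): [8, 6, 9, 4, 2, 5, 0, 1, 7, 3]
After 9 (rotate_left(0, 7, k=1)): [6, 9, 4, 2, 5, 0, 1, 8, 7, 3]
After 10 (reverse(6, 9)): [6, 9, 4, 2, 5, 0, 3, 7, 8, 1]
After 11 (rotate_left(1, 6, k=4)): [6, 0, 3, 9, 4, 2, 5, 7, 8, 1]
After 12 (swap(8, 9)): [6, 0, 3, 9, 4, 2, 5, 7, 1, 8]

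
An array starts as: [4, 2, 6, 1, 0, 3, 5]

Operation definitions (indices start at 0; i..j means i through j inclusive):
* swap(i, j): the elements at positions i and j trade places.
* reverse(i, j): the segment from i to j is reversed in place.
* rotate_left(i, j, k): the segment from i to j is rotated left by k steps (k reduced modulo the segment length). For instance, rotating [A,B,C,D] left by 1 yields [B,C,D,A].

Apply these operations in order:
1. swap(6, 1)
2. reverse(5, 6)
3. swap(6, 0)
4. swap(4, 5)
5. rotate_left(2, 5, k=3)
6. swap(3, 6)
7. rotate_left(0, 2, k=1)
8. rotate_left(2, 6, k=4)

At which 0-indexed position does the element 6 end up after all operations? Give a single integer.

Answer: 2

Derivation:
After 1 (swap(6, 1)): [4, 5, 6, 1, 0, 3, 2]
After 2 (reverse(5, 6)): [4, 5, 6, 1, 0, 2, 3]
After 3 (swap(6, 0)): [3, 5, 6, 1, 0, 2, 4]
After 4 (swap(4, 5)): [3, 5, 6, 1, 2, 0, 4]
After 5 (rotate_left(2, 5, k=3)): [3, 5, 0, 6, 1, 2, 4]
After 6 (swap(3, 6)): [3, 5, 0, 4, 1, 2, 6]
After 7 (rotate_left(0, 2, k=1)): [5, 0, 3, 4, 1, 2, 6]
After 8 (rotate_left(2, 6, k=4)): [5, 0, 6, 3, 4, 1, 2]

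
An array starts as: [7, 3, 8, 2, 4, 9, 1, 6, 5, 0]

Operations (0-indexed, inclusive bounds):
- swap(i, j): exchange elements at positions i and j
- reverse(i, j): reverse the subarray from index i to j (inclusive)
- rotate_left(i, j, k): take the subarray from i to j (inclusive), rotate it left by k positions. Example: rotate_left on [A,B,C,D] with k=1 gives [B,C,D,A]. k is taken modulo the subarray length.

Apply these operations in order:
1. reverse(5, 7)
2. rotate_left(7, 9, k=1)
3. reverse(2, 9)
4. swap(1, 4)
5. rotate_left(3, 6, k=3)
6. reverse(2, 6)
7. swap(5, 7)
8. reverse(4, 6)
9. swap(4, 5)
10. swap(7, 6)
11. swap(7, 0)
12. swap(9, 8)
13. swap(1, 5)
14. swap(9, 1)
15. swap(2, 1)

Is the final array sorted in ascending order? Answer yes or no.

After 1 (reverse(5, 7)): [7, 3, 8, 2, 4, 6, 1, 9, 5, 0]
After 2 (rotate_left(7, 9, k=1)): [7, 3, 8, 2, 4, 6, 1, 5, 0, 9]
After 3 (reverse(2, 9)): [7, 3, 9, 0, 5, 1, 6, 4, 2, 8]
After 4 (swap(1, 4)): [7, 5, 9, 0, 3, 1, 6, 4, 2, 8]
After 5 (rotate_left(3, 6, k=3)): [7, 5, 9, 6, 0, 3, 1, 4, 2, 8]
After 6 (reverse(2, 6)): [7, 5, 1, 3, 0, 6, 9, 4, 2, 8]
After 7 (swap(5, 7)): [7, 5, 1, 3, 0, 4, 9, 6, 2, 8]
After 8 (reverse(4, 6)): [7, 5, 1, 3, 9, 4, 0, 6, 2, 8]
After 9 (swap(4, 5)): [7, 5, 1, 3, 4, 9, 0, 6, 2, 8]
After 10 (swap(7, 6)): [7, 5, 1, 3, 4, 9, 6, 0, 2, 8]
After 11 (swap(7, 0)): [0, 5, 1, 3, 4, 9, 6, 7, 2, 8]
After 12 (swap(9, 8)): [0, 5, 1, 3, 4, 9, 6, 7, 8, 2]
After 13 (swap(1, 5)): [0, 9, 1, 3, 4, 5, 6, 7, 8, 2]
After 14 (swap(9, 1)): [0, 2, 1, 3, 4, 5, 6, 7, 8, 9]
After 15 (swap(2, 1)): [0, 1, 2, 3, 4, 5, 6, 7, 8, 9]

Answer: yes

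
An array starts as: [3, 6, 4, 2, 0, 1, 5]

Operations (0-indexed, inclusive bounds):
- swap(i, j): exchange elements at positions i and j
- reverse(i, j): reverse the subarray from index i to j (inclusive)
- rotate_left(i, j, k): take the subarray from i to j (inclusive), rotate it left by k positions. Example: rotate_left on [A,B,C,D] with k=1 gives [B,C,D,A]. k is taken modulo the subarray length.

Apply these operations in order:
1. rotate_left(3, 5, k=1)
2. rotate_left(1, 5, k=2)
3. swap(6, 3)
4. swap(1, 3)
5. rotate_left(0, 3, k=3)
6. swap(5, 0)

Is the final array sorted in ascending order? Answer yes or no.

Answer: no

Derivation:
After 1 (rotate_left(3, 5, k=1)): [3, 6, 4, 0, 1, 2, 5]
After 2 (rotate_left(1, 5, k=2)): [3, 0, 1, 2, 6, 4, 5]
After 3 (swap(6, 3)): [3, 0, 1, 5, 6, 4, 2]
After 4 (swap(1, 3)): [3, 5, 1, 0, 6, 4, 2]
After 5 (rotate_left(0, 3, k=3)): [0, 3, 5, 1, 6, 4, 2]
After 6 (swap(5, 0)): [4, 3, 5, 1, 6, 0, 2]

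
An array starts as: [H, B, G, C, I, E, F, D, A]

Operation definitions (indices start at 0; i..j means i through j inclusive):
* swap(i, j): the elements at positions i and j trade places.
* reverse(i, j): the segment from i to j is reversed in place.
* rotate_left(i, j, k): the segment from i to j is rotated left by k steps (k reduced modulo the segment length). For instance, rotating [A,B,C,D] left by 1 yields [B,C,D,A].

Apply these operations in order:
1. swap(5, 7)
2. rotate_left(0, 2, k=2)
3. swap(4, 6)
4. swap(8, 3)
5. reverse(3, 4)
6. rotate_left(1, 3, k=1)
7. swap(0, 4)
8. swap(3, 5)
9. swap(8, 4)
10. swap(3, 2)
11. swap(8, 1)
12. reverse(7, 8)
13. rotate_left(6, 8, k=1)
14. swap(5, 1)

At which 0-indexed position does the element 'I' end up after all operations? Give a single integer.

Answer: 8

Derivation:
After 1 (swap(5, 7)): [H, B, G, C, I, D, F, E, A]
After 2 (rotate_left(0, 2, k=2)): [G, H, B, C, I, D, F, E, A]
After 3 (swap(4, 6)): [G, H, B, C, F, D, I, E, A]
After 4 (swap(8, 3)): [G, H, B, A, F, D, I, E, C]
After 5 (reverse(3, 4)): [G, H, B, F, A, D, I, E, C]
After 6 (rotate_left(1, 3, k=1)): [G, B, F, H, A, D, I, E, C]
After 7 (swap(0, 4)): [A, B, F, H, G, D, I, E, C]
After 8 (swap(3, 5)): [A, B, F, D, G, H, I, E, C]
After 9 (swap(8, 4)): [A, B, F, D, C, H, I, E, G]
After 10 (swap(3, 2)): [A, B, D, F, C, H, I, E, G]
After 11 (swap(8, 1)): [A, G, D, F, C, H, I, E, B]
After 12 (reverse(7, 8)): [A, G, D, F, C, H, I, B, E]
After 13 (rotate_left(6, 8, k=1)): [A, G, D, F, C, H, B, E, I]
After 14 (swap(5, 1)): [A, H, D, F, C, G, B, E, I]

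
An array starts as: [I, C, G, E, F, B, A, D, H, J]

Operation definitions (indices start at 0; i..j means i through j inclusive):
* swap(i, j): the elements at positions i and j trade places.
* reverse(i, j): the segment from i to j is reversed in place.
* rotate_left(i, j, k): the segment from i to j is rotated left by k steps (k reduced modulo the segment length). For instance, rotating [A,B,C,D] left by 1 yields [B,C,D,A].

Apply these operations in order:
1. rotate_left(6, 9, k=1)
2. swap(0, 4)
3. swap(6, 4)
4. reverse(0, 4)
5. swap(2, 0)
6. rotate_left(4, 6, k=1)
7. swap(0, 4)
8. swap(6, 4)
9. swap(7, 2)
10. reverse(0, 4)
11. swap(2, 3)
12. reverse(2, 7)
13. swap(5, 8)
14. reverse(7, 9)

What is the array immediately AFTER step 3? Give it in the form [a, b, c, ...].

Answer: [F, C, G, E, D, B, I, H, J, A]

Derivation:
After 1 (rotate_left(6, 9, k=1)): [I, C, G, E, F, B, D, H, J, A]
After 2 (swap(0, 4)): [F, C, G, E, I, B, D, H, J, A]
After 3 (swap(6, 4)): [F, C, G, E, D, B, I, H, J, A]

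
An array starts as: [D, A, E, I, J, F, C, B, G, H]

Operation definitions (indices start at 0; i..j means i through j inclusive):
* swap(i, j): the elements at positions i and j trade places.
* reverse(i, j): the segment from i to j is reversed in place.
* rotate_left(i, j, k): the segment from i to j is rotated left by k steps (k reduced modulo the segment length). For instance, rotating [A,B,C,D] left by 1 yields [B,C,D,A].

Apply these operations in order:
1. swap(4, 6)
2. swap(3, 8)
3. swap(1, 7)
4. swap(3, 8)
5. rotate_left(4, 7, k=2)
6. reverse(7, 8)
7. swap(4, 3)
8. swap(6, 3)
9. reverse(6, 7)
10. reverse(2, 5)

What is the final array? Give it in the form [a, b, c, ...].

Answer: [D, B, A, I, C, E, G, J, F, H]

Derivation:
After 1 (swap(4, 6)): [D, A, E, I, C, F, J, B, G, H]
After 2 (swap(3, 8)): [D, A, E, G, C, F, J, B, I, H]
After 3 (swap(1, 7)): [D, B, E, G, C, F, J, A, I, H]
After 4 (swap(3, 8)): [D, B, E, I, C, F, J, A, G, H]
After 5 (rotate_left(4, 7, k=2)): [D, B, E, I, J, A, C, F, G, H]
After 6 (reverse(7, 8)): [D, B, E, I, J, A, C, G, F, H]
After 7 (swap(4, 3)): [D, B, E, J, I, A, C, G, F, H]
After 8 (swap(6, 3)): [D, B, E, C, I, A, J, G, F, H]
After 9 (reverse(6, 7)): [D, B, E, C, I, A, G, J, F, H]
After 10 (reverse(2, 5)): [D, B, A, I, C, E, G, J, F, H]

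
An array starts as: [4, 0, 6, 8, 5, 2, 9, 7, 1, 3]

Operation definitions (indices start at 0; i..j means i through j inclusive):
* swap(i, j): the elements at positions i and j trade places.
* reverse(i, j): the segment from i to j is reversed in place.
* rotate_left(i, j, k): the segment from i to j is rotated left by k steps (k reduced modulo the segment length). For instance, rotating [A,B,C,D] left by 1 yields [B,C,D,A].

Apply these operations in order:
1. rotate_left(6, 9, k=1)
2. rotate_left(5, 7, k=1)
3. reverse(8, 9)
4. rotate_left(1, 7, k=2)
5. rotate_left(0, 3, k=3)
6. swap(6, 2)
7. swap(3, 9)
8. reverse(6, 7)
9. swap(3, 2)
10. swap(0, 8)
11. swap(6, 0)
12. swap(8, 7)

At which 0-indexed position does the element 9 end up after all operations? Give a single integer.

Answer: 6

Derivation:
After 1 (rotate_left(6, 9, k=1)): [4, 0, 6, 8, 5, 2, 7, 1, 3, 9]
After 2 (rotate_left(5, 7, k=1)): [4, 0, 6, 8, 5, 7, 1, 2, 3, 9]
After 3 (reverse(8, 9)): [4, 0, 6, 8, 5, 7, 1, 2, 9, 3]
After 4 (rotate_left(1, 7, k=2)): [4, 8, 5, 7, 1, 2, 0, 6, 9, 3]
After 5 (rotate_left(0, 3, k=3)): [7, 4, 8, 5, 1, 2, 0, 6, 9, 3]
After 6 (swap(6, 2)): [7, 4, 0, 5, 1, 2, 8, 6, 9, 3]
After 7 (swap(3, 9)): [7, 4, 0, 3, 1, 2, 8, 6, 9, 5]
After 8 (reverse(6, 7)): [7, 4, 0, 3, 1, 2, 6, 8, 9, 5]
After 9 (swap(3, 2)): [7, 4, 3, 0, 1, 2, 6, 8, 9, 5]
After 10 (swap(0, 8)): [9, 4, 3, 0, 1, 2, 6, 8, 7, 5]
After 11 (swap(6, 0)): [6, 4, 3, 0, 1, 2, 9, 8, 7, 5]
After 12 (swap(8, 7)): [6, 4, 3, 0, 1, 2, 9, 7, 8, 5]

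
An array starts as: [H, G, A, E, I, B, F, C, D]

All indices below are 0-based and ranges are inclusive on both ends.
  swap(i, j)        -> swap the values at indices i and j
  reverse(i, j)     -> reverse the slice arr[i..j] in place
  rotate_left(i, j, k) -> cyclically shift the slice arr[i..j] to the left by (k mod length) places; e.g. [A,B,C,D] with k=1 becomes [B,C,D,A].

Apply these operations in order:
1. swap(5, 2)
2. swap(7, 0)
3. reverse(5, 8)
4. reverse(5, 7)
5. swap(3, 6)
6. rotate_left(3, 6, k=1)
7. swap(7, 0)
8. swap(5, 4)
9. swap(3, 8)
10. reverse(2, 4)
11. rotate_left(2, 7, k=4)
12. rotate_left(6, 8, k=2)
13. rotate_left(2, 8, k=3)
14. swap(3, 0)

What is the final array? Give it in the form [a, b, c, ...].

After 1 (swap(5, 2)): [H, G, B, E, I, A, F, C, D]
After 2 (swap(7, 0)): [C, G, B, E, I, A, F, H, D]
After 3 (reverse(5, 8)): [C, G, B, E, I, D, H, F, A]
After 4 (reverse(5, 7)): [C, G, B, E, I, F, H, D, A]
After 5 (swap(3, 6)): [C, G, B, H, I, F, E, D, A]
After 6 (rotate_left(3, 6, k=1)): [C, G, B, I, F, E, H, D, A]
After 7 (swap(7, 0)): [D, G, B, I, F, E, H, C, A]
After 8 (swap(5, 4)): [D, G, B, I, E, F, H, C, A]
After 9 (swap(3, 8)): [D, G, B, A, E, F, H, C, I]
After 10 (reverse(2, 4)): [D, G, E, A, B, F, H, C, I]
After 11 (rotate_left(2, 7, k=4)): [D, G, H, C, E, A, B, F, I]
After 12 (rotate_left(6, 8, k=2)): [D, G, H, C, E, A, I, B, F]
After 13 (rotate_left(2, 8, k=3)): [D, G, A, I, B, F, H, C, E]
After 14 (swap(3, 0)): [I, G, A, D, B, F, H, C, E]

Answer: [I, G, A, D, B, F, H, C, E]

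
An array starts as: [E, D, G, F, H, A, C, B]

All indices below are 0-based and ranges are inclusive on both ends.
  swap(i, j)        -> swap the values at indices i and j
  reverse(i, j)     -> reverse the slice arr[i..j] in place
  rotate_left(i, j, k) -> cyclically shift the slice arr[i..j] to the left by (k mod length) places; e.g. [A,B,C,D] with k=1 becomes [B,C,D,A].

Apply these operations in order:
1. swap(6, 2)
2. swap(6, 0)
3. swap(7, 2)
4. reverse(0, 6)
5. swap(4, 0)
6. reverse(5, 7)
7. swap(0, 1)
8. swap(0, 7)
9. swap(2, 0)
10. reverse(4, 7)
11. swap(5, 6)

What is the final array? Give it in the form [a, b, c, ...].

After 1 (swap(6, 2)): [E, D, C, F, H, A, G, B]
After 2 (swap(6, 0)): [G, D, C, F, H, A, E, B]
After 3 (swap(7, 2)): [G, D, B, F, H, A, E, C]
After 4 (reverse(0, 6)): [E, A, H, F, B, D, G, C]
After 5 (swap(4, 0)): [B, A, H, F, E, D, G, C]
After 6 (reverse(5, 7)): [B, A, H, F, E, C, G, D]
After 7 (swap(0, 1)): [A, B, H, F, E, C, G, D]
After 8 (swap(0, 7)): [D, B, H, F, E, C, G, A]
After 9 (swap(2, 0)): [H, B, D, F, E, C, G, A]
After 10 (reverse(4, 7)): [H, B, D, F, A, G, C, E]
After 11 (swap(5, 6)): [H, B, D, F, A, C, G, E]

Answer: [H, B, D, F, A, C, G, E]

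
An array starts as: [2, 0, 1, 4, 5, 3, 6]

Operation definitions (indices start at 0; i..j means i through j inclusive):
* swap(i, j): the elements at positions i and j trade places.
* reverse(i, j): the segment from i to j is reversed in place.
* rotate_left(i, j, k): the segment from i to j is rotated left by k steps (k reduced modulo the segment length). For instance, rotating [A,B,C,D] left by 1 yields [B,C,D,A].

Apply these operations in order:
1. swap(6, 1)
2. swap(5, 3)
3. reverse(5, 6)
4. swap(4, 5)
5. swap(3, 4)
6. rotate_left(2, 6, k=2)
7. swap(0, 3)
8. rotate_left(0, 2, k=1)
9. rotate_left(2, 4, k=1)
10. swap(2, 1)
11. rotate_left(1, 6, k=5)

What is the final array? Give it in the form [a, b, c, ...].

After 1 (swap(6, 1)): [2, 6, 1, 4, 5, 3, 0]
After 2 (swap(5, 3)): [2, 6, 1, 3, 5, 4, 0]
After 3 (reverse(5, 6)): [2, 6, 1, 3, 5, 0, 4]
After 4 (swap(4, 5)): [2, 6, 1, 3, 0, 5, 4]
After 5 (swap(3, 4)): [2, 6, 1, 0, 3, 5, 4]
After 6 (rotate_left(2, 6, k=2)): [2, 6, 3, 5, 4, 1, 0]
After 7 (swap(0, 3)): [5, 6, 3, 2, 4, 1, 0]
After 8 (rotate_left(0, 2, k=1)): [6, 3, 5, 2, 4, 1, 0]
After 9 (rotate_left(2, 4, k=1)): [6, 3, 2, 4, 5, 1, 0]
After 10 (swap(2, 1)): [6, 2, 3, 4, 5, 1, 0]
After 11 (rotate_left(1, 6, k=5)): [6, 0, 2, 3, 4, 5, 1]

Answer: [6, 0, 2, 3, 4, 5, 1]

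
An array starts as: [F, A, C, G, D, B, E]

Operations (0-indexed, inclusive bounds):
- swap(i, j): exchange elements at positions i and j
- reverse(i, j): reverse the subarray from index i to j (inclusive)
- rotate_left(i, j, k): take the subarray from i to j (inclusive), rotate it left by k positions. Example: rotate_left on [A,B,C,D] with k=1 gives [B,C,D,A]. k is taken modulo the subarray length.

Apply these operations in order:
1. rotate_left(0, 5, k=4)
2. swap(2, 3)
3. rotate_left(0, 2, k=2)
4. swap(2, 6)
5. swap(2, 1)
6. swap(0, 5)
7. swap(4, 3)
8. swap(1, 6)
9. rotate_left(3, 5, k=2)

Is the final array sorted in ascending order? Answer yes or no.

After 1 (rotate_left(0, 5, k=4)): [D, B, F, A, C, G, E]
After 2 (swap(2, 3)): [D, B, A, F, C, G, E]
After 3 (rotate_left(0, 2, k=2)): [A, D, B, F, C, G, E]
After 4 (swap(2, 6)): [A, D, E, F, C, G, B]
After 5 (swap(2, 1)): [A, E, D, F, C, G, B]
After 6 (swap(0, 5)): [G, E, D, F, C, A, B]
After 7 (swap(4, 3)): [G, E, D, C, F, A, B]
After 8 (swap(1, 6)): [G, B, D, C, F, A, E]
After 9 (rotate_left(3, 5, k=2)): [G, B, D, A, C, F, E]

Answer: no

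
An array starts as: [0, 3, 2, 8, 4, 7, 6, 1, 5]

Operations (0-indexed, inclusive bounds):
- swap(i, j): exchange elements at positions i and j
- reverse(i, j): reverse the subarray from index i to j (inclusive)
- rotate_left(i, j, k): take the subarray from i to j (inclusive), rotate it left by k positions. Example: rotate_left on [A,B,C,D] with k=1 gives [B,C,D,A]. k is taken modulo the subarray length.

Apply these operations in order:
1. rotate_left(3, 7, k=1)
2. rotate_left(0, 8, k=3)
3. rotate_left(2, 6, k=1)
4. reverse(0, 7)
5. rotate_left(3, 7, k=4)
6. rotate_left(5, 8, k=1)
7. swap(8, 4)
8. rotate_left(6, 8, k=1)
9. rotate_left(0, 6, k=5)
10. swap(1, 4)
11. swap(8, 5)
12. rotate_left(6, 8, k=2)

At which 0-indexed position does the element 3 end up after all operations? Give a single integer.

After 1 (rotate_left(3, 7, k=1)): [0, 3, 2, 4, 7, 6, 1, 8, 5]
After 2 (rotate_left(0, 8, k=3)): [4, 7, 6, 1, 8, 5, 0, 3, 2]
After 3 (rotate_left(2, 6, k=1)): [4, 7, 1, 8, 5, 0, 6, 3, 2]
After 4 (reverse(0, 7)): [3, 6, 0, 5, 8, 1, 7, 4, 2]
After 5 (rotate_left(3, 7, k=4)): [3, 6, 0, 4, 5, 8, 1, 7, 2]
After 6 (rotate_left(5, 8, k=1)): [3, 6, 0, 4, 5, 1, 7, 2, 8]
After 7 (swap(8, 4)): [3, 6, 0, 4, 8, 1, 7, 2, 5]
After 8 (rotate_left(6, 8, k=1)): [3, 6, 0, 4, 8, 1, 2, 5, 7]
After 9 (rotate_left(0, 6, k=5)): [1, 2, 3, 6, 0, 4, 8, 5, 7]
After 10 (swap(1, 4)): [1, 0, 3, 6, 2, 4, 8, 5, 7]
After 11 (swap(8, 5)): [1, 0, 3, 6, 2, 7, 8, 5, 4]
After 12 (rotate_left(6, 8, k=2)): [1, 0, 3, 6, 2, 7, 4, 8, 5]

Answer: 2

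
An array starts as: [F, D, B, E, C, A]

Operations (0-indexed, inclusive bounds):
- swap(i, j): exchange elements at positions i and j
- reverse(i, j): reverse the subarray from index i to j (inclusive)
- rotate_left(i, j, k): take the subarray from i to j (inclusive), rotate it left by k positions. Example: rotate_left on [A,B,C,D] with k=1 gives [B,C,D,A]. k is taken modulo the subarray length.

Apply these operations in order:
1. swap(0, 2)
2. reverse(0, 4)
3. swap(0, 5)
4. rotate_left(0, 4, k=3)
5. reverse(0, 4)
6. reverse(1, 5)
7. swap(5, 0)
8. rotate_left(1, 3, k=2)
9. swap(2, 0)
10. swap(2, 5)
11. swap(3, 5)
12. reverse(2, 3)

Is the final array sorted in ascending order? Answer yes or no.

Answer: no

Derivation:
After 1 (swap(0, 2)): [B, D, F, E, C, A]
After 2 (reverse(0, 4)): [C, E, F, D, B, A]
After 3 (swap(0, 5)): [A, E, F, D, B, C]
After 4 (rotate_left(0, 4, k=3)): [D, B, A, E, F, C]
After 5 (reverse(0, 4)): [F, E, A, B, D, C]
After 6 (reverse(1, 5)): [F, C, D, B, A, E]
After 7 (swap(5, 0)): [E, C, D, B, A, F]
After 8 (rotate_left(1, 3, k=2)): [E, B, C, D, A, F]
After 9 (swap(2, 0)): [C, B, E, D, A, F]
After 10 (swap(2, 5)): [C, B, F, D, A, E]
After 11 (swap(3, 5)): [C, B, F, E, A, D]
After 12 (reverse(2, 3)): [C, B, E, F, A, D]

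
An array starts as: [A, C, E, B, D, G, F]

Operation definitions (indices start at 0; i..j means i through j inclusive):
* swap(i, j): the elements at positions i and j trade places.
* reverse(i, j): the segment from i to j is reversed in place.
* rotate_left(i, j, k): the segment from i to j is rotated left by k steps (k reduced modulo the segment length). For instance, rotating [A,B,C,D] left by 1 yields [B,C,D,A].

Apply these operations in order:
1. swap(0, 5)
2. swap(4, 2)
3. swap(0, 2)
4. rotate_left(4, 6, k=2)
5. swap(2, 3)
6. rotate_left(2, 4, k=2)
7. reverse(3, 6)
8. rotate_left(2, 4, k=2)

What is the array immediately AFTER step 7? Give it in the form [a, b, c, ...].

Answer: [D, C, F, A, E, G, B]

Derivation:
After 1 (swap(0, 5)): [G, C, E, B, D, A, F]
After 2 (swap(4, 2)): [G, C, D, B, E, A, F]
After 3 (swap(0, 2)): [D, C, G, B, E, A, F]
After 4 (rotate_left(4, 6, k=2)): [D, C, G, B, F, E, A]
After 5 (swap(2, 3)): [D, C, B, G, F, E, A]
After 6 (rotate_left(2, 4, k=2)): [D, C, F, B, G, E, A]
After 7 (reverse(3, 6)): [D, C, F, A, E, G, B]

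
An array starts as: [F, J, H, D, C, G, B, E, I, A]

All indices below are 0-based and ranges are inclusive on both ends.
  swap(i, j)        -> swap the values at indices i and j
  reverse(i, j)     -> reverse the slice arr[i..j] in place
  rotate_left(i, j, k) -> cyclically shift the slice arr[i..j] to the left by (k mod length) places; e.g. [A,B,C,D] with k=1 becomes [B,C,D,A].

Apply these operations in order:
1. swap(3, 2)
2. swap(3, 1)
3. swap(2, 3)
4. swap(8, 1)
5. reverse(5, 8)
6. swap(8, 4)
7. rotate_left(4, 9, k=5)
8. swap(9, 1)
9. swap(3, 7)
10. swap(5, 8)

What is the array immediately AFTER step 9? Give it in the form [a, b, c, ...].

Answer: [F, C, J, E, A, G, H, D, B, I]

Derivation:
After 1 (swap(3, 2)): [F, J, D, H, C, G, B, E, I, A]
After 2 (swap(3, 1)): [F, H, D, J, C, G, B, E, I, A]
After 3 (swap(2, 3)): [F, H, J, D, C, G, B, E, I, A]
After 4 (swap(8, 1)): [F, I, J, D, C, G, B, E, H, A]
After 5 (reverse(5, 8)): [F, I, J, D, C, H, E, B, G, A]
After 6 (swap(8, 4)): [F, I, J, D, G, H, E, B, C, A]
After 7 (rotate_left(4, 9, k=5)): [F, I, J, D, A, G, H, E, B, C]
After 8 (swap(9, 1)): [F, C, J, D, A, G, H, E, B, I]
After 9 (swap(3, 7)): [F, C, J, E, A, G, H, D, B, I]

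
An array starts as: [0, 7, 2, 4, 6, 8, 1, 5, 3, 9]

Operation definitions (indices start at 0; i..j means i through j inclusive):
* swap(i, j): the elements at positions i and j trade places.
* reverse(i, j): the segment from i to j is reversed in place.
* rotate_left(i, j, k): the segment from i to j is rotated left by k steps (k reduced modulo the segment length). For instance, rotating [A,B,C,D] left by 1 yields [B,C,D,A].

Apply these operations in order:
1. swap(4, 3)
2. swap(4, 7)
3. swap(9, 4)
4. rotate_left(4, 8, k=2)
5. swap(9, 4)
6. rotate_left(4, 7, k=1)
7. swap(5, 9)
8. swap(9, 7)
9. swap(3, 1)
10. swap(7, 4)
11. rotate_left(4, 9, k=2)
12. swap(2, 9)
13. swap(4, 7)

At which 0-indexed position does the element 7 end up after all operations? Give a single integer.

Answer: 3

Derivation:
After 1 (swap(4, 3)): [0, 7, 2, 6, 4, 8, 1, 5, 3, 9]
After 2 (swap(4, 7)): [0, 7, 2, 6, 5, 8, 1, 4, 3, 9]
After 3 (swap(9, 4)): [0, 7, 2, 6, 9, 8, 1, 4, 3, 5]
After 4 (rotate_left(4, 8, k=2)): [0, 7, 2, 6, 1, 4, 3, 9, 8, 5]
After 5 (swap(9, 4)): [0, 7, 2, 6, 5, 4, 3, 9, 8, 1]
After 6 (rotate_left(4, 7, k=1)): [0, 7, 2, 6, 4, 3, 9, 5, 8, 1]
After 7 (swap(5, 9)): [0, 7, 2, 6, 4, 1, 9, 5, 8, 3]
After 8 (swap(9, 7)): [0, 7, 2, 6, 4, 1, 9, 3, 8, 5]
After 9 (swap(3, 1)): [0, 6, 2, 7, 4, 1, 9, 3, 8, 5]
After 10 (swap(7, 4)): [0, 6, 2, 7, 3, 1, 9, 4, 8, 5]
After 11 (rotate_left(4, 9, k=2)): [0, 6, 2, 7, 9, 4, 8, 5, 3, 1]
After 12 (swap(2, 9)): [0, 6, 1, 7, 9, 4, 8, 5, 3, 2]
After 13 (swap(4, 7)): [0, 6, 1, 7, 5, 4, 8, 9, 3, 2]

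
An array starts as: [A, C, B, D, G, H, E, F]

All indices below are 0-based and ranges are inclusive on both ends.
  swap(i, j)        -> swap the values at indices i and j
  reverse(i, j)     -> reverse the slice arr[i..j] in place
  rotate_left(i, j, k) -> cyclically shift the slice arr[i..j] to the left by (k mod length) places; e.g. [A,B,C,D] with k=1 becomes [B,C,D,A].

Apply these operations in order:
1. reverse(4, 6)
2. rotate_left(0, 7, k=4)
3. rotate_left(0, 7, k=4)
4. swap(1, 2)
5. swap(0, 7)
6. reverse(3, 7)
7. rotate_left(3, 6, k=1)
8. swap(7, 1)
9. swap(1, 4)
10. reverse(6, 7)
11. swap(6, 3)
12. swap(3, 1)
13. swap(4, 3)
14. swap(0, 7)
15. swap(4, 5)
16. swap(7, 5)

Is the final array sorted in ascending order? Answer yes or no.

After 1 (reverse(4, 6)): [A, C, B, D, E, H, G, F]
After 2 (rotate_left(0, 7, k=4)): [E, H, G, F, A, C, B, D]
After 3 (rotate_left(0, 7, k=4)): [A, C, B, D, E, H, G, F]
After 4 (swap(1, 2)): [A, B, C, D, E, H, G, F]
After 5 (swap(0, 7)): [F, B, C, D, E, H, G, A]
After 6 (reverse(3, 7)): [F, B, C, A, G, H, E, D]
After 7 (rotate_left(3, 6, k=1)): [F, B, C, G, H, E, A, D]
After 8 (swap(7, 1)): [F, D, C, G, H, E, A, B]
After 9 (swap(1, 4)): [F, H, C, G, D, E, A, B]
After 10 (reverse(6, 7)): [F, H, C, G, D, E, B, A]
After 11 (swap(6, 3)): [F, H, C, B, D, E, G, A]
After 12 (swap(3, 1)): [F, B, C, H, D, E, G, A]
After 13 (swap(4, 3)): [F, B, C, D, H, E, G, A]
After 14 (swap(0, 7)): [A, B, C, D, H, E, G, F]
After 15 (swap(4, 5)): [A, B, C, D, E, H, G, F]
After 16 (swap(7, 5)): [A, B, C, D, E, F, G, H]

Answer: yes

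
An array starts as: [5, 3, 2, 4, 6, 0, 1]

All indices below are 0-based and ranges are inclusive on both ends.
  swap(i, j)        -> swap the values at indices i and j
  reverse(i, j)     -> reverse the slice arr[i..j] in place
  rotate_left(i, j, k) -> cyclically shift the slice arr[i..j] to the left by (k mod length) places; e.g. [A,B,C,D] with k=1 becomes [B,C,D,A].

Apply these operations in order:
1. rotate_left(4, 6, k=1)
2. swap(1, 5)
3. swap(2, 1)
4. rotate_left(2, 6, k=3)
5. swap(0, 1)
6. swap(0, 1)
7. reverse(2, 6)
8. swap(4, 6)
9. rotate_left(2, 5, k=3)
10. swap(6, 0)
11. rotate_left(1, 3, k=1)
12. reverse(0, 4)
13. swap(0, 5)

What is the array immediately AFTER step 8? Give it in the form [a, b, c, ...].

After 1 (rotate_left(4, 6, k=1)): [5, 3, 2, 4, 0, 1, 6]
After 2 (swap(1, 5)): [5, 1, 2, 4, 0, 3, 6]
After 3 (swap(2, 1)): [5, 2, 1, 4, 0, 3, 6]
After 4 (rotate_left(2, 6, k=3)): [5, 2, 3, 6, 1, 4, 0]
After 5 (swap(0, 1)): [2, 5, 3, 6, 1, 4, 0]
After 6 (swap(0, 1)): [5, 2, 3, 6, 1, 4, 0]
After 7 (reverse(2, 6)): [5, 2, 0, 4, 1, 6, 3]
After 8 (swap(4, 6)): [5, 2, 0, 4, 3, 6, 1]

Answer: [5, 2, 0, 4, 3, 6, 1]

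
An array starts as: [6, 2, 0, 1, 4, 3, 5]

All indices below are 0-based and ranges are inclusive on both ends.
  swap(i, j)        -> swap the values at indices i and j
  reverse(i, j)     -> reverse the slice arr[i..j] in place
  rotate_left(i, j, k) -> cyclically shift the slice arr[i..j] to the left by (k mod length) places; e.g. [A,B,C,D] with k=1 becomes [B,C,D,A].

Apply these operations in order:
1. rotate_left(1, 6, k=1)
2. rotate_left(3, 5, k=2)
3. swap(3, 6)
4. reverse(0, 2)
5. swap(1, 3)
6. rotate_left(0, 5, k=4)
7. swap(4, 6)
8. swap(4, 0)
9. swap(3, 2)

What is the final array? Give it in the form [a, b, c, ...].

After 1 (rotate_left(1, 6, k=1)): [6, 0, 1, 4, 3, 5, 2]
After 2 (rotate_left(3, 5, k=2)): [6, 0, 1, 5, 4, 3, 2]
After 3 (swap(3, 6)): [6, 0, 1, 2, 4, 3, 5]
After 4 (reverse(0, 2)): [1, 0, 6, 2, 4, 3, 5]
After 5 (swap(1, 3)): [1, 2, 6, 0, 4, 3, 5]
After 6 (rotate_left(0, 5, k=4)): [4, 3, 1, 2, 6, 0, 5]
After 7 (swap(4, 6)): [4, 3, 1, 2, 5, 0, 6]
After 8 (swap(4, 0)): [5, 3, 1, 2, 4, 0, 6]
After 9 (swap(3, 2)): [5, 3, 2, 1, 4, 0, 6]

Answer: [5, 3, 2, 1, 4, 0, 6]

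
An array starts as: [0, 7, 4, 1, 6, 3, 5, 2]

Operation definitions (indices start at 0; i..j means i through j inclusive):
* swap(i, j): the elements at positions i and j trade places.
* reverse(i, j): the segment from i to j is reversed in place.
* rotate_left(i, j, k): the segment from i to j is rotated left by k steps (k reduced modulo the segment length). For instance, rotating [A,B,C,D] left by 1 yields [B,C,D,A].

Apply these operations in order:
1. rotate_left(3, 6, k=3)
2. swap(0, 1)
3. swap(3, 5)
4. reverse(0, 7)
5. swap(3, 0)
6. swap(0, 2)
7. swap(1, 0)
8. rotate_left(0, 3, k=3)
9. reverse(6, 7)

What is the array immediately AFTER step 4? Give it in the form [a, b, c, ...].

Answer: [2, 3, 5, 1, 6, 4, 0, 7]

Derivation:
After 1 (rotate_left(3, 6, k=3)): [0, 7, 4, 5, 1, 6, 3, 2]
After 2 (swap(0, 1)): [7, 0, 4, 5, 1, 6, 3, 2]
After 3 (swap(3, 5)): [7, 0, 4, 6, 1, 5, 3, 2]
After 4 (reverse(0, 7)): [2, 3, 5, 1, 6, 4, 0, 7]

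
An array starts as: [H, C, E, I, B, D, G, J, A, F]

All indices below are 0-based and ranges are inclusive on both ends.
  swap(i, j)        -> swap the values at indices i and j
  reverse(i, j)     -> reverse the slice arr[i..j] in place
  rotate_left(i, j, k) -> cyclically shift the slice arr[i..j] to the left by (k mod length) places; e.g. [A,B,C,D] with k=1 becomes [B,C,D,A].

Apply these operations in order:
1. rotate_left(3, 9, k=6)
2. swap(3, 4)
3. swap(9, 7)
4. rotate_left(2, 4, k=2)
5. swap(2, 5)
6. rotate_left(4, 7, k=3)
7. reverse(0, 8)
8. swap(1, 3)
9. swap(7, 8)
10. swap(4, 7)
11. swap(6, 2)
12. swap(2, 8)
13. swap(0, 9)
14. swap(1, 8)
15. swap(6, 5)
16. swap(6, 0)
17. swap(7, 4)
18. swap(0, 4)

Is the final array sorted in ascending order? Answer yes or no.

Answer: yes

Derivation:
After 1 (rotate_left(3, 9, k=6)): [H, C, E, F, I, B, D, G, J, A]
After 2 (swap(3, 4)): [H, C, E, I, F, B, D, G, J, A]
After 3 (swap(9, 7)): [H, C, E, I, F, B, D, A, J, G]
After 4 (rotate_left(2, 4, k=2)): [H, C, F, E, I, B, D, A, J, G]
After 5 (swap(2, 5)): [H, C, B, E, I, F, D, A, J, G]
After 6 (rotate_left(4, 7, k=3)): [H, C, B, E, A, I, F, D, J, G]
After 7 (reverse(0, 8)): [J, D, F, I, A, E, B, C, H, G]
After 8 (swap(1, 3)): [J, I, F, D, A, E, B, C, H, G]
After 9 (swap(7, 8)): [J, I, F, D, A, E, B, H, C, G]
After 10 (swap(4, 7)): [J, I, F, D, H, E, B, A, C, G]
After 11 (swap(6, 2)): [J, I, B, D, H, E, F, A, C, G]
After 12 (swap(2, 8)): [J, I, C, D, H, E, F, A, B, G]
After 13 (swap(0, 9)): [G, I, C, D, H, E, F, A, B, J]
After 14 (swap(1, 8)): [G, B, C, D, H, E, F, A, I, J]
After 15 (swap(6, 5)): [G, B, C, D, H, F, E, A, I, J]
After 16 (swap(6, 0)): [E, B, C, D, H, F, G, A, I, J]
After 17 (swap(7, 4)): [E, B, C, D, A, F, G, H, I, J]
After 18 (swap(0, 4)): [A, B, C, D, E, F, G, H, I, J]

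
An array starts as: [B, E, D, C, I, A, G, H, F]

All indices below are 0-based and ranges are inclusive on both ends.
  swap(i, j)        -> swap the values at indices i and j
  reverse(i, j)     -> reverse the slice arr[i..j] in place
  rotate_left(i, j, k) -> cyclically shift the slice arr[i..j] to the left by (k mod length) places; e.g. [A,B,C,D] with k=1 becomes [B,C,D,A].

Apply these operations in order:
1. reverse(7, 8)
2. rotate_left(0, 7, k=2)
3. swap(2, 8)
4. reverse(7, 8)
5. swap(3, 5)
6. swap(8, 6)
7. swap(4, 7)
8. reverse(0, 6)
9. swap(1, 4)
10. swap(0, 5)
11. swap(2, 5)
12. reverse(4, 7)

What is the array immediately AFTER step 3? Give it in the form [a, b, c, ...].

Answer: [D, C, H, A, G, F, B, E, I]

Derivation:
After 1 (reverse(7, 8)): [B, E, D, C, I, A, G, F, H]
After 2 (rotate_left(0, 7, k=2)): [D, C, I, A, G, F, B, E, H]
After 3 (swap(2, 8)): [D, C, H, A, G, F, B, E, I]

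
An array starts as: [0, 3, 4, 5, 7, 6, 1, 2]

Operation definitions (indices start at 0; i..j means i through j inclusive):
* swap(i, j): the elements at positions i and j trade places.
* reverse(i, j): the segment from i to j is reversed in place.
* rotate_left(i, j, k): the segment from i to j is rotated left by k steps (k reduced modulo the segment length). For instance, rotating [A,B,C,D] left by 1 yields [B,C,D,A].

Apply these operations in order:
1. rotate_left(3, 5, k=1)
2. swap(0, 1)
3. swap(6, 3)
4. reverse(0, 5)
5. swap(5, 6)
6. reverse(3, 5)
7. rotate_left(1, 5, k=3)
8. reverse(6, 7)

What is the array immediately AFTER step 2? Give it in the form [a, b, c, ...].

Answer: [3, 0, 4, 7, 6, 5, 1, 2]

Derivation:
After 1 (rotate_left(3, 5, k=1)): [0, 3, 4, 7, 6, 5, 1, 2]
After 2 (swap(0, 1)): [3, 0, 4, 7, 6, 5, 1, 2]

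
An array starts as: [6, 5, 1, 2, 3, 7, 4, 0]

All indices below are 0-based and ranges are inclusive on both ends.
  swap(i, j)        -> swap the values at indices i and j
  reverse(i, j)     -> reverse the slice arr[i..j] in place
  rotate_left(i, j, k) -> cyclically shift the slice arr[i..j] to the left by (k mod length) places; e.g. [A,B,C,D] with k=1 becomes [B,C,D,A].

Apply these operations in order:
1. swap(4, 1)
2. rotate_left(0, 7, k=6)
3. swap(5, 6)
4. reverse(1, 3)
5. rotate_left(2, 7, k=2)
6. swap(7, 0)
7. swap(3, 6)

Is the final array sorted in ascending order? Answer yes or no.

After 1 (swap(4, 1)): [6, 3, 1, 2, 5, 7, 4, 0]
After 2 (rotate_left(0, 7, k=6)): [4, 0, 6, 3, 1, 2, 5, 7]
After 3 (swap(5, 6)): [4, 0, 6, 3, 1, 5, 2, 7]
After 4 (reverse(1, 3)): [4, 3, 6, 0, 1, 5, 2, 7]
After 5 (rotate_left(2, 7, k=2)): [4, 3, 1, 5, 2, 7, 6, 0]
After 6 (swap(7, 0)): [0, 3, 1, 5, 2, 7, 6, 4]
After 7 (swap(3, 6)): [0, 3, 1, 6, 2, 7, 5, 4]

Answer: no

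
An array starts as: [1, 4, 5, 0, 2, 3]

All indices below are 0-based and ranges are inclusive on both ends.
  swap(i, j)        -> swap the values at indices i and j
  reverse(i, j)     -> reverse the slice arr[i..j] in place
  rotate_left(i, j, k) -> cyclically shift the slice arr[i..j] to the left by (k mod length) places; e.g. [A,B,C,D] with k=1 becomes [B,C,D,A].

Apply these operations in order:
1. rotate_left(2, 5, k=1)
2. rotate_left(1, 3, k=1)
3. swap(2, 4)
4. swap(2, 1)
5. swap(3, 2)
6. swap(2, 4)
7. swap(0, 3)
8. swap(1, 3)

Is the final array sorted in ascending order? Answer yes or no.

Answer: yes

Derivation:
After 1 (rotate_left(2, 5, k=1)): [1, 4, 0, 2, 3, 5]
After 2 (rotate_left(1, 3, k=1)): [1, 0, 2, 4, 3, 5]
After 3 (swap(2, 4)): [1, 0, 3, 4, 2, 5]
After 4 (swap(2, 1)): [1, 3, 0, 4, 2, 5]
After 5 (swap(3, 2)): [1, 3, 4, 0, 2, 5]
After 6 (swap(2, 4)): [1, 3, 2, 0, 4, 5]
After 7 (swap(0, 3)): [0, 3, 2, 1, 4, 5]
After 8 (swap(1, 3)): [0, 1, 2, 3, 4, 5]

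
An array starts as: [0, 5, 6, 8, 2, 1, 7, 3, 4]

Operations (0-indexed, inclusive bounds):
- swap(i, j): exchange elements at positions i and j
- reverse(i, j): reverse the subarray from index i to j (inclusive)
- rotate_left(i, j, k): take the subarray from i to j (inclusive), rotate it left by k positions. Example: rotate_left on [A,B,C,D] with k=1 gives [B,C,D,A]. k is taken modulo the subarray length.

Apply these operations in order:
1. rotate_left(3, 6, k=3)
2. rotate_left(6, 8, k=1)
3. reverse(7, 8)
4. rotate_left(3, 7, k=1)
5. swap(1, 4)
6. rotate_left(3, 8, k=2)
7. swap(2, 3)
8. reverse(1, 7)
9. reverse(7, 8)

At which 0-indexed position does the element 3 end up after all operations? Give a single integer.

After 1 (rotate_left(3, 6, k=3)): [0, 5, 6, 7, 8, 2, 1, 3, 4]
After 2 (rotate_left(6, 8, k=1)): [0, 5, 6, 7, 8, 2, 3, 4, 1]
After 3 (reverse(7, 8)): [0, 5, 6, 7, 8, 2, 3, 1, 4]
After 4 (rotate_left(3, 7, k=1)): [0, 5, 6, 8, 2, 3, 1, 7, 4]
After 5 (swap(1, 4)): [0, 2, 6, 8, 5, 3, 1, 7, 4]
After 6 (rotate_left(3, 8, k=2)): [0, 2, 6, 3, 1, 7, 4, 8, 5]
After 7 (swap(2, 3)): [0, 2, 3, 6, 1, 7, 4, 8, 5]
After 8 (reverse(1, 7)): [0, 8, 4, 7, 1, 6, 3, 2, 5]
After 9 (reverse(7, 8)): [0, 8, 4, 7, 1, 6, 3, 5, 2]

Answer: 6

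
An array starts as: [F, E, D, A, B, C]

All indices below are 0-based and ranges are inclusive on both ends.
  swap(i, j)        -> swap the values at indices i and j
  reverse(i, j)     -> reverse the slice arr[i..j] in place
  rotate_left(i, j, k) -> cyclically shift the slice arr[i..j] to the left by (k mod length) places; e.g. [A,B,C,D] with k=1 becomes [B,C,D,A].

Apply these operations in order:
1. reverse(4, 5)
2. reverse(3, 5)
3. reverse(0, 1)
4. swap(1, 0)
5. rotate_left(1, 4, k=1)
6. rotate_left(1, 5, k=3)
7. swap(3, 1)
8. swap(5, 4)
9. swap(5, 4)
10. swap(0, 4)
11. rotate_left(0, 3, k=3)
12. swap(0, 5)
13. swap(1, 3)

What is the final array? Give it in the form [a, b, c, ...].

After 1 (reverse(4, 5)): [F, E, D, A, C, B]
After 2 (reverse(3, 5)): [F, E, D, B, C, A]
After 3 (reverse(0, 1)): [E, F, D, B, C, A]
After 4 (swap(1, 0)): [F, E, D, B, C, A]
After 5 (rotate_left(1, 4, k=1)): [F, D, B, C, E, A]
After 6 (rotate_left(1, 5, k=3)): [F, E, A, D, B, C]
After 7 (swap(3, 1)): [F, D, A, E, B, C]
After 8 (swap(5, 4)): [F, D, A, E, C, B]
After 9 (swap(5, 4)): [F, D, A, E, B, C]
After 10 (swap(0, 4)): [B, D, A, E, F, C]
After 11 (rotate_left(0, 3, k=3)): [E, B, D, A, F, C]
After 12 (swap(0, 5)): [C, B, D, A, F, E]
After 13 (swap(1, 3)): [C, A, D, B, F, E]

Answer: [C, A, D, B, F, E]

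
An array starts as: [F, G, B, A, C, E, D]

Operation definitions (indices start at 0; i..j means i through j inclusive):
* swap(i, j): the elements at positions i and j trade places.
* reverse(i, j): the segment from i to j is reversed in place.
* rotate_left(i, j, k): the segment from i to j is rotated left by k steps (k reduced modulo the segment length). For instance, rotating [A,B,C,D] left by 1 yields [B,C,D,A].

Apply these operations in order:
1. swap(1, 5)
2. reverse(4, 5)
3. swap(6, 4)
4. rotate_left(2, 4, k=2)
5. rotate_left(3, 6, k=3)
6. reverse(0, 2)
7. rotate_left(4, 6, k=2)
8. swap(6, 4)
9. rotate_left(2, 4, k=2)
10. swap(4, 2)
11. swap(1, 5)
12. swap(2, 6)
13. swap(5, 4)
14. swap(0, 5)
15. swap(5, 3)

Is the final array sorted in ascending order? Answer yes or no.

After 1 (swap(1, 5)): [F, E, B, A, C, G, D]
After 2 (reverse(4, 5)): [F, E, B, A, G, C, D]
After 3 (swap(6, 4)): [F, E, B, A, D, C, G]
After 4 (rotate_left(2, 4, k=2)): [F, E, D, B, A, C, G]
After 5 (rotate_left(3, 6, k=3)): [F, E, D, G, B, A, C]
After 6 (reverse(0, 2)): [D, E, F, G, B, A, C]
After 7 (rotate_left(4, 6, k=2)): [D, E, F, G, C, B, A]
After 8 (swap(6, 4)): [D, E, F, G, A, B, C]
After 9 (rotate_left(2, 4, k=2)): [D, E, A, F, G, B, C]
After 10 (swap(4, 2)): [D, E, G, F, A, B, C]
After 11 (swap(1, 5)): [D, B, G, F, A, E, C]
After 12 (swap(2, 6)): [D, B, C, F, A, E, G]
After 13 (swap(5, 4)): [D, B, C, F, E, A, G]
After 14 (swap(0, 5)): [A, B, C, F, E, D, G]
After 15 (swap(5, 3)): [A, B, C, D, E, F, G]

Answer: yes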